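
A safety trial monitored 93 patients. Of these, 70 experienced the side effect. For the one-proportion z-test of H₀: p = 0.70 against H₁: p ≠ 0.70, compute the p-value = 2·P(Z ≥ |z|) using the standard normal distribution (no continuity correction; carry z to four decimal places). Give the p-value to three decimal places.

p-value = 0.268

p̂ = 70/93 = 0.75269.
Under H₀, SE = √(p₀(1−p₀)/n) = √(0.70·0.30/93) = √0.002258065 = 0.047519.
z = (p̂ − p₀)/SE = (70/93 − 0.70)/0.047519 ≈ 1.1088.
p-value = 2·P(Z ≥ |z|) with z = 1.1088 → 0.268.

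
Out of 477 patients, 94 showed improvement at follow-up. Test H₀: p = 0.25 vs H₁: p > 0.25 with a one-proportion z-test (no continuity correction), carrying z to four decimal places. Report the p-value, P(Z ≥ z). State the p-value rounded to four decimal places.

p-value = 0.9962

The sample proportion is 94/477 = 0.19706.
Under H₀, SE = √(p₀(1−p₀)/n) = √(0.25·0.75/477) = √0.000393082 = 0.019826.
z = (p̂ − p₀)/SE = (94/477 − 0.25)/0.019826 ≈ -2.6699.
p-value = P(Z ≥ z) with z = -2.6699 → 0.9962.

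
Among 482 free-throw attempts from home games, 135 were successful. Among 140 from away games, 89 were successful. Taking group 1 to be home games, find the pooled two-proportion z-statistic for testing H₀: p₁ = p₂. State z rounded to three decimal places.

z = -7.716

p̂₁ = 135/482 = 0.28008, p̂₂ = 89/140 = 0.63571.
Pooling: p̂ = 224/622 = 0.36013.
SE = √[p̂(1−p̂)(1/n₁+1/n₂)] = √[0.36013·0.63987·(1/482+1/140)] ≈ 0.046087.
z = -0.35563/0.046087 = -7.716.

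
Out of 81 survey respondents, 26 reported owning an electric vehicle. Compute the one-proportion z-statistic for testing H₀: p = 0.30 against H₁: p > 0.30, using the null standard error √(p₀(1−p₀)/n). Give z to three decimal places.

p̂ = 26/81 = 0.32099.
SE₀ = √(0.30·0.70/81) = 0.050918.
Test statistic: z = 0.02099/0.050918 = 0.412.

z = 0.412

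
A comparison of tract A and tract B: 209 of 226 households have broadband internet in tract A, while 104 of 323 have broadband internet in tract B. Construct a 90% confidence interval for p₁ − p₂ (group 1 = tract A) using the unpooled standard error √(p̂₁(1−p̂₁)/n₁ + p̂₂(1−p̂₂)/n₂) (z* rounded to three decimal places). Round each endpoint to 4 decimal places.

(0.5512, 0.6544)

p̂₁ = 0.92478, p̂₂ = 0.32198, so the observed difference is 0.60280.
SE = √(0.000307801 + 0.000675880) = √0.000983681 = 0.031364.
For 90% confidence, z* = 1.645. Margin of error = 0.05159.
Interval: 0.60280 ± 0.05159 → (0.5512, 0.6544).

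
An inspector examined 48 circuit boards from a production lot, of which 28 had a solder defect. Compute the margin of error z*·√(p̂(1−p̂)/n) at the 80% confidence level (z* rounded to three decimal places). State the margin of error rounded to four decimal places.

With x = 28 successes in n = 48, p̂ = 0.58333.
SE = √(p̂(1−p̂)/n) = √(0.243056/48) = 0.071159.
The 80% critical value is z* = 1.282.
ME = 1.282·0.071159 = 0.0912.

ME = 0.0912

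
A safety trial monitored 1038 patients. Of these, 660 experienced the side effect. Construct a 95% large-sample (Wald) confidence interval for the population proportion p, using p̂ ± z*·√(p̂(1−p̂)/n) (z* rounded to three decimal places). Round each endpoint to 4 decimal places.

(0.6066, 0.6651)

p̂ = 660/1038 = 0.63584.
SE = √(p̂(1−p̂)/n) = √(0.231548/1038) = 0.014936.
For 95% confidence, z* = 1.960.
Margin = 1.960·0.014936 = 0.02927.
So the interval runs from 0.6066 to 0.6651.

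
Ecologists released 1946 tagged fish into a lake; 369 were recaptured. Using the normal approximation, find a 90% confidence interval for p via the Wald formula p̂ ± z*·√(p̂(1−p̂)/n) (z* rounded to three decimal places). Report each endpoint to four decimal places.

(0.1750, 0.2042)

p̂ = 369/1946 = 0.18962.
SE(p̂) = √(0.18962·0.81038/1946) = 0.008886.
The 90% critical value is z* = 1.645.
Margin of error: 1.645 × 0.008886 = 0.01462.
CI: 0.18962 ± 0.01462 = (0.1750, 0.2042).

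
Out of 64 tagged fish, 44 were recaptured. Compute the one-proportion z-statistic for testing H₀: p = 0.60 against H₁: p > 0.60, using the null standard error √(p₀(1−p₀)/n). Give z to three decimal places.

Sample proportion p̂ = 44/64 = 0.68750.
Under H₀, SE = √(p₀(1−p₀)/n) = √(0.60·0.40/64) = √0.003750000 = 0.061237.
Test statistic: z = 0.08750/0.061237 = 1.429.

z = 1.429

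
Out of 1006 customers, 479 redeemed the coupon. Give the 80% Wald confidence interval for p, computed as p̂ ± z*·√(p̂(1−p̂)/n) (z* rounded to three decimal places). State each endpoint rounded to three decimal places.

Sample proportion p̂ = 479/1006 = 0.47614.
SE = √(p̂(1−p̂)/n) = √(0.249431/1006) = 0.015746.
For 80% confidence, z* = 1.282.
Margin of error: 1.282 × 0.015746 = 0.02019.
CI: 0.47614 ± 0.02019 = (0.456, 0.496).

(0.456, 0.496)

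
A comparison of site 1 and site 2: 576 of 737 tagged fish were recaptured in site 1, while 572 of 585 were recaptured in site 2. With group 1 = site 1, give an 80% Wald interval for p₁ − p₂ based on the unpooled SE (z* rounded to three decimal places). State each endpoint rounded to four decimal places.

p̂₁ = 0.78155, p̂₂ = 0.97778, so the observed difference is -0.19623.
Unpooled SE = √(p̂₁(1−p̂₁)/n₁ + p̂₂(1−p̂₂)/n₂) = √(0.000231657 + 0.000037143) = 0.016395.
For 80% confidence, z* = 1.282. Margin = 1.282·0.016395 = 0.02102.
Interval: -0.19623 ± 0.02102 → (-0.2172, -0.1752).

(-0.2172, -0.1752)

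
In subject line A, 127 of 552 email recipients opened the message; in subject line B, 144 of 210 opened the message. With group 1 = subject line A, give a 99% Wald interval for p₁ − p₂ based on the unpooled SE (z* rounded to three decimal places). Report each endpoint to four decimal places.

p̂₁ = 0.23007, p̂₂ = 0.68571, so the observed difference is -0.45564.
SE = √(0.000320904 + 0.001026239) = √0.001347143 = 0.036703.
For 99% confidence, z* = 2.576. Margin = 2.576·0.036703 = 0.09455.
CI: -0.45564 ± 0.09455 = (-0.5502, -0.3611).

(-0.5502, -0.3611)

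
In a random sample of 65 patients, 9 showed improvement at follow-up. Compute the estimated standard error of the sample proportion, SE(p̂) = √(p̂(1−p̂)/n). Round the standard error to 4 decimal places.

The sample proportion is 9/65 = 0.13846.
p̂(1−p̂) = 0.119289.
SE = √(0.119289/65) = √0.001835215 = 0.0428.

SE = 0.0428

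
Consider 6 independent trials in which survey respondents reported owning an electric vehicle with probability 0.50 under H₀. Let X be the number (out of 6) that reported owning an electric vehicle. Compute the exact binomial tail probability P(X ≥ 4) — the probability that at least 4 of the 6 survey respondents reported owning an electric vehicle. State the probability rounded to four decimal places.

X ~ Binomial(n=6, p=0.50).
P(X ≥ 4) = C(6,4)·0.50^4·0.50^2 + C(6,5)·0.50^5·0.50^1 + C(6,6)·0.50^6·0.50^0.
= 0.234375 + 0.093750 + 0.015625 = 0.3438.

P = 0.3438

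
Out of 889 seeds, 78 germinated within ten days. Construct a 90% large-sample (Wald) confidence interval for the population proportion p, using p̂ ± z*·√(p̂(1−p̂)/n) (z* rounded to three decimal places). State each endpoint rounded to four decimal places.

The sample proportion is 78/889 = 0.08774.
Standard error of p̂: √(0.080041/889) = √0.000090035 = 0.009489.
The 90% critical value is z* = 1.645.
Margin = 1.645·0.009489 = 0.01561.
Interval: 0.08774 ± 0.01561 → (0.0721, 0.1033).

(0.0721, 0.1033)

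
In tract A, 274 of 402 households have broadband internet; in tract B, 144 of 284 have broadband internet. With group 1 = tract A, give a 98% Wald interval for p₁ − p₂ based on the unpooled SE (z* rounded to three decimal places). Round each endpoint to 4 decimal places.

(0.0869, 0.2622)

p̂₁ = 274/402 = 0.68159, p̂₂ = 144/284 = 0.50704; p̂₁ − p̂₂ = 0.17455.
Unpooled SE = √(p̂₁(1−p̂₁)/n₁ + p̂₂(1−p̂₂)/n₂) = √(0.000539862 + 0.000880107) = 0.037682.
For 98% confidence, z* = 2.326. Margin of error = 0.08765.
So the interval runs from 0.0869 to 0.2622.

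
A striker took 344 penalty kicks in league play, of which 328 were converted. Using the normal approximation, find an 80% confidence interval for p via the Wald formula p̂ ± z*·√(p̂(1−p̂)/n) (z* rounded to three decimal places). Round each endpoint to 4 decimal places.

(0.9389, 0.9680)

With x = 328 successes in n = 344, p̂ = 0.95349.
Standard error of p̂: √(0.044348/344) = √0.000128919 = 0.011354.
z* = 1.282 at the 80% level.
Margin of error: 1.282 × 0.011354 = 0.01456.
CI: 0.95349 ± 0.01456 = (0.9389, 0.9680).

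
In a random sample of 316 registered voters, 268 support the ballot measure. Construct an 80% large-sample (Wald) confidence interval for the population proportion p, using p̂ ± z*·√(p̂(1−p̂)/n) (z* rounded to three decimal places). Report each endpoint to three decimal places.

The sample proportion is 268/316 = 0.84810.
Standard error of p̂: √(0.128826/316) = √0.000407676 = 0.020191.
The 80% critical value is z* = 1.282.
Margin = 1.282·0.020191 = 0.02588.
CI: 0.84810 ± 0.02588 = (0.822, 0.874).

(0.822, 0.874)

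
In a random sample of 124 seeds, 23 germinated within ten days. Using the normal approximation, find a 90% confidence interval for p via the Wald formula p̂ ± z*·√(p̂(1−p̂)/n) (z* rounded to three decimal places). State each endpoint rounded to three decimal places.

Sample proportion p̂ = 23/124 = 0.18548.
Standard error of p̂: √(0.151080/124) = √0.001218384 = 0.034905.
The 90% critical value is z* = 1.645.
Margin of error: 1.645 × 0.034905 = 0.05742.
Interval: 0.18548 ± 0.05742 → (0.128, 0.243).

(0.128, 0.243)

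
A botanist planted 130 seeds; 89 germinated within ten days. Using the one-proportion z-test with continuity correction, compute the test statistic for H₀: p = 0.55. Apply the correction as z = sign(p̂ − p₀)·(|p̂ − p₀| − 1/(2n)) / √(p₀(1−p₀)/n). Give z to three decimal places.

p̂ = 89/130 = 0.68462. p̂ − p₀ = 0.134615.
Continuity correction 1/(2n) = 1/260 = 0.003846.
Corrected numerator: |0.134615| − 0.003846 = 0.130769.
SE₀ = √(0.55·0.45/130) = 0.043633.
z = +0.130769/0.043633 = 2.997.

z = 2.997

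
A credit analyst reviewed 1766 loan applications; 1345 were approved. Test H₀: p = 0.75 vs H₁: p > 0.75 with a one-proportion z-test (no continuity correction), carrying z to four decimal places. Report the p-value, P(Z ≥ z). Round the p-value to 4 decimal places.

p-value = 0.1300

p̂ = 1345/1766 = 0.76161.
Null standard error: √(0.75·0.25/1766) = √0.000106172 = 0.010304.
Test statistic (full precision, shown to 4 dp): z = (1345/1766 − 0.75)/SE₀ ≈ 1.1266.
p-value = P(Z ≥ z) with z = 1.1266 → 0.1300.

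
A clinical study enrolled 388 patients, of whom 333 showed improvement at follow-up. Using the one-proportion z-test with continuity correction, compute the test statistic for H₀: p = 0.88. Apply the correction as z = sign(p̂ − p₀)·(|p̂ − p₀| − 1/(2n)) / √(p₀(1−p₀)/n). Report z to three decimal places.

The sample proportion is 333/388 = 0.85825. p̂ − p₀ = -0.021753.
1/(2n) = 0.001289.
Corrected numerator: |-0.021753| − 0.001289 = 0.020464.
Null standard error: √(0.88·0.12/388) = √0.000272165 = 0.016497.
z = (−)0.020464/0.016497 = -1.240.

z = -1.240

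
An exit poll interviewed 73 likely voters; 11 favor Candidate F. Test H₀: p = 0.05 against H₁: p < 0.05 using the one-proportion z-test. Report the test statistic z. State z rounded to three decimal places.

z = 3.947

Sample proportion p̂ = 11/73 = 0.15068.
Under H₀, SE = √(p₀(1−p₀)/n) = √(0.05·0.95/73) = √0.000650685 = 0.025509.
Test statistic: z = 0.10068/0.025509 = 3.947.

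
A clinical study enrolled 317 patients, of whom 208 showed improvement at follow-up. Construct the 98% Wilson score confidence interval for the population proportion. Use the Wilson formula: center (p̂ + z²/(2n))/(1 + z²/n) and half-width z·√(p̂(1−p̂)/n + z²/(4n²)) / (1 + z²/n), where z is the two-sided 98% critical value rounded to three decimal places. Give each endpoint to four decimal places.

(0.5919, 0.7151)

p̂ = 208/317 = 0.65615; z = 2.326, so z² = 5.410276.
1 + z²/n = 1.017067.
Center = (0.65615 + 0.008534)/1.017067 = 0.65353.
Radicand: p̂(1−p̂)/n + z²/(4n²) = 0.000711725 + 0.000013460 = 0.000725185.
Half-width = 2.326·√0.000725185/1.017067 = 0.06159.
So the interval runs from 0.5919 to 0.7151.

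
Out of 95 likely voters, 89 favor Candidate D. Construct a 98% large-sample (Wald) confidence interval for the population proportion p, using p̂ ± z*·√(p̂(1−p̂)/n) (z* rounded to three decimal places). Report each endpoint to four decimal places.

The sample proportion is 89/95 = 0.93684.
SE = √(p̂(1−p̂)/n) = √(0.059169/95) = 0.024957.
The 98% critical value is z* = 2.326.
Margin of error: 2.326 × 0.024957 = 0.05805.
So the interval runs from 0.8788 to 0.9949.

(0.8788, 0.9949)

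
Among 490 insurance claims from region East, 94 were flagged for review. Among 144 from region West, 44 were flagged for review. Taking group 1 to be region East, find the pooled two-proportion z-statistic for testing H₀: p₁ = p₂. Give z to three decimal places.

p̂₁ = 94/490 = 0.19184, p̂₂ = 44/144 = 0.30556.
Pooling: p̂ = 138/634 = 0.21767.
SE = √[p̂(1−p̂)(1/n₁+1/n₂)] = √[0.21767·0.78233·(1/490+1/144)] ≈ 0.039116.
z = (p̂₁ − p̂₂)/SE = (0.19184 − 0.30556)/0.039116 = -0.11372/0.039116 = -2.907.

z = -2.907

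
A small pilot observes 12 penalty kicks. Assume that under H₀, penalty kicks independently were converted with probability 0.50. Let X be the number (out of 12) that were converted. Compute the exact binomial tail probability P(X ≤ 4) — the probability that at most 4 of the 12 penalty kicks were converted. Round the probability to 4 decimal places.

X is binomial with n = 12 and p = 0.50.
P(X ≤ 4) = Σ_{j=0}^{4} C(12,j)·0.50^j·0.50^{12−j}.
= 0.000244 + 0.002930 + 0.016113 + 0.053711 + 0.120850 = 0.1938.

P = 0.1938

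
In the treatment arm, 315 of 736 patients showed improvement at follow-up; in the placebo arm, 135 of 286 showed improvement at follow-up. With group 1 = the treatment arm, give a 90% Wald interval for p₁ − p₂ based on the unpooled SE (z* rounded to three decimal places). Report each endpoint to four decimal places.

(-0.1011, 0.0130)

p̂₁ = 315/736 = 0.42799, p̂₂ = 135/286 = 0.47203; p̂₁ − p̂₂ = -0.04404.
Unpooled SE = √(p̂₁(1−p̂₁)/n₁ + p̂₂(1−p̂₂)/n₂) = √(0.000332628 + 0.000871390) = 0.034699.
z* = 1.645 at the 90% level. Margin of error = 0.05708.
CI: -0.04404 ± 0.05708 = (-0.1011, 0.0130).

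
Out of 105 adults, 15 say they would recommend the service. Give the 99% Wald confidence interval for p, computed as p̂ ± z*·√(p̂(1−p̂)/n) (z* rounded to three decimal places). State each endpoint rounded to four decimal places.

With x = 15 successes in n = 105, p̂ = 0.14286.
SE = √(p̂(1−p̂)/n) = √(0.122449/105) = 0.034149.
The 99% critical value is z* = 2.576.
Margin = 2.576·0.034149 = 0.08797.
Interval: 0.14286 ± 0.08797 → (0.0549, 0.2308).

(0.0549, 0.2308)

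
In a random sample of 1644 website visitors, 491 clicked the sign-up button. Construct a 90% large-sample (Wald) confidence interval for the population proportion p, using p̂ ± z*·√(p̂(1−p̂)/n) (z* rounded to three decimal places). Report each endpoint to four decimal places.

p̂ = 491/1644 = 0.29866.
SE(p̂) = √(0.29866·0.70134/1644) = 0.011288.
For 90% confidence, z* = 1.645.
Margin of error: 1.645 × 0.011288 = 0.01857.
Interval: 0.29866 ± 0.01857 → (0.2801, 0.3172).

(0.2801, 0.3172)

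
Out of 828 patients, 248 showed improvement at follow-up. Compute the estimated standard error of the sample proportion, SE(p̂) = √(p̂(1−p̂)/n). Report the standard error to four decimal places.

p̂ = 248/828 = 0.29952.
p̂(1−p̂) = 0.209808.
Dividing by n and taking the root: √0.000253391 = 0.0159.

SE = 0.0159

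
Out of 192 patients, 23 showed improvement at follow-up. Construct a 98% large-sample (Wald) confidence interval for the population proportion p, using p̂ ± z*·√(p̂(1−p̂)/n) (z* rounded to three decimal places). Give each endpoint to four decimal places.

(0.0653, 0.1743)

p̂ = 23/192 = 0.11979.
SE(p̂) = √(0.11979·0.88021/192) = 0.023434.
For 98% confidence, z* = 2.326.
Margin of error: 2.326 × 0.023434 = 0.05451.
So the interval runs from 0.0653 to 0.1743.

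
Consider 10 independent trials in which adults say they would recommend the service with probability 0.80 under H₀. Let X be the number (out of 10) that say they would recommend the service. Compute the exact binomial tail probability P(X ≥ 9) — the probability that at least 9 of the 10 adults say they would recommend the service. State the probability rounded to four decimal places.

P = 0.3758

X ~ Binomial(n=10, p=0.80).
P(X ≥ 9) = C(10,9)·0.80^9·0.20^1 + C(10,10)·0.80^10·0.20^0.
= 0.268435 + 0.107374 = 0.3758.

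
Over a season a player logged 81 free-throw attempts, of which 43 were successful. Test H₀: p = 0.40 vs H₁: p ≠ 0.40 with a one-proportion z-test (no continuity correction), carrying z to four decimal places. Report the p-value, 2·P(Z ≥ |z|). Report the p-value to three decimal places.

With x = 43 successes in n = 81, p̂ = 0.53086.
SE₀ = √(0.40·0.60/81) = 0.054433.
Test statistic (full precision, shown to 4 dp): z = (43/81 − 0.40)/SE₀ ≈ 2.4041.
p-value = 2·P(Z ≥ |z|) with z = 2.4041 → 0.016.

p-value = 0.016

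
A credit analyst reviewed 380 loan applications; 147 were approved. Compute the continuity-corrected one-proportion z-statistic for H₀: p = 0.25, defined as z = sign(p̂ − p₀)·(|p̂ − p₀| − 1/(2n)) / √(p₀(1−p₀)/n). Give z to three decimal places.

z = 6.101

p̂ = 147/380 = 0.38684. p̂ − p₀ = 0.136842.
1/(2n) = 0.001316.
Corrected numerator: |0.136842| − 0.001316 = 0.135526.
Null standard error: √(0.25·0.75/380) = √0.000493421 = 0.022213.
z = (+)0.135526/0.022213 = 6.101.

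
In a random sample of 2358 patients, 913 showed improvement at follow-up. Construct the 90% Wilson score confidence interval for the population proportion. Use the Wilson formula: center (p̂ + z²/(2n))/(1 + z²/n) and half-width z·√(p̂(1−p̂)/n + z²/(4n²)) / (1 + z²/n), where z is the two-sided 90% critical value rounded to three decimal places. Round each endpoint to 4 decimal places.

p̂ = 913/2358 = 0.38719; z = 1.645, so z² = 2.706025.
1 + z²/n = 1.001148.
Center = (0.38719 + 0.000574)/1.001148 = 0.38732.
Radicand: p̂(1−p̂)/n + z²/(4n²) = 0.000100625 + 0.000000122 = 0.000100747.
Half-width = 1.645·√0.000100747/1.001148 = 0.01649.
So the interval runs from 0.3708 to 0.4038.

(0.3708, 0.4038)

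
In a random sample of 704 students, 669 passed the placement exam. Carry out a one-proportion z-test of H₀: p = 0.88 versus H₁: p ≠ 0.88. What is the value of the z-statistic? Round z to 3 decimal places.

Sample proportion p̂ = 669/704 = 0.95028.
Under H₀, SE = √(p₀(1−p₀)/n) = √(0.88·0.12/704) = √0.000150000 = 0.012247.
z = (p̂ − p₀)/SE = (0.95028 − 0.88)/0.012247 = 5.739.

z = 5.739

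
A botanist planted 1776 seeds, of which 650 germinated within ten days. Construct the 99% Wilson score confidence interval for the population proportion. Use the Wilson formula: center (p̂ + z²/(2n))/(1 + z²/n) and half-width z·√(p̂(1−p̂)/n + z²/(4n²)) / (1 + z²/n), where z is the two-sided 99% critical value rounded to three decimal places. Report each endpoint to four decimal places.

Here p̂ = 650/1776 = 0.36599 and z = 2.576 (z² = 6.635776).
Denominator 1 + z²/n = 1 + 6.635776/1776 = 1.003736.
Adjusted center: (0.36599 + z²/(2n))/1.003736 = 0.36649.
Radicand: p̂(1−p̂)/n + z²/(4n²) = 0.000130654 + 0.000000526 = 0.000131180.
Half-width = 2.576·√0.000131180/1.003736 = 0.02939.
CI: 0.36649 ± 0.02939 = (0.3371, 0.3959).

(0.3371, 0.3959)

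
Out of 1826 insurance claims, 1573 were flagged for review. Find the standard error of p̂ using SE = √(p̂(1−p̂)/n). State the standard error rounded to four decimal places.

Sample proportion p̂ = 1573/1826 = 0.86145.
p̂(1−p̂) = 0.119354.
SE = √(0.119354/1826) = √0.000065364 = 0.0081.

SE = 0.0081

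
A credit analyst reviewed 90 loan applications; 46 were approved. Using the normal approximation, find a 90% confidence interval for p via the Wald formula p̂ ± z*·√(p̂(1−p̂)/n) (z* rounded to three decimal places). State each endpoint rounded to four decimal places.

(0.4244, 0.5978)

Sample proportion p̂ = 46/90 = 0.51111.
SE = √(p̂(1−p̂)/n) = √(0.249877/90) = 0.052692.
The 90% critical value is z* = 1.645.
Margin of error: 1.645 × 0.052692 = 0.08668.
Interval: 0.51111 ± 0.08668 → (0.4244, 0.5978).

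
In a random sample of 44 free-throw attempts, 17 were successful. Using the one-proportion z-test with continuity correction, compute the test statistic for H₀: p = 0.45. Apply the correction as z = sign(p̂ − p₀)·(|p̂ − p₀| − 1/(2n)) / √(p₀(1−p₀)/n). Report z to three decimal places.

z = -0.697

p̂ = 17/44 = 0.38636. p̂ − p₀ = -0.063636.
Continuity correction 1/(2n) = 1/88 = 0.011364.
Corrected numerator: |-0.063636| − 0.011364 = 0.052272.
Null standard error: √(0.45·0.55/44) = √0.005625000 = 0.075000.
z = −0.052272/0.075000 = -0.697.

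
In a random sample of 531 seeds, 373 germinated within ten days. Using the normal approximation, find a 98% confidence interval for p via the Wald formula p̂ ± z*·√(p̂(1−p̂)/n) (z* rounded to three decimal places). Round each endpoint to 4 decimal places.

(0.6563, 0.7486)

p̂ = 373/531 = 0.70245.
SE = √(p̂(1−p̂)/n) = √(0.209015/531) = 0.019840.
For 98% confidence, z* = 2.326.
Margin = 2.326·0.019840 = 0.04615.
CI: 0.70245 ± 0.04615 = (0.6563, 0.7486).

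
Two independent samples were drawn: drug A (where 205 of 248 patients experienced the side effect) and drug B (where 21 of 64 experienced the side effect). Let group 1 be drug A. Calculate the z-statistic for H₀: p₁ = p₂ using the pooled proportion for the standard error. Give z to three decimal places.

Sample proportions: p̂₁ = 205/248 = 0.82661 and p̂₂ = 21/64 = 0.32812.
Pooling: p̂ = 226/312 = 0.72436.
SE = √[p̂(1−p̂)(1/n₁+1/n₂)] = √[0.72436·0.27564·(1/248+1/64)] ≈ 0.062648.
z = (p̂₁ − p̂₂)/SE = (0.82661 − 0.32812)/0.062648 = 0.49849/0.062648 = 7.957.

z = 7.957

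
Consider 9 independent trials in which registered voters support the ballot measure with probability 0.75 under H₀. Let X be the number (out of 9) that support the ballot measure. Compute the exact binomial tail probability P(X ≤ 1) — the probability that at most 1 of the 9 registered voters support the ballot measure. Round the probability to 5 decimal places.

X is binomial with n = 9 and p = 0.75.
P(X ≤ 1) = C(9,0)·0.75^0·0.25^9 + C(9,1)·0.75^1·0.25^8.
= 0.000004 + 0.000103 = 0.00011.

P = 0.00011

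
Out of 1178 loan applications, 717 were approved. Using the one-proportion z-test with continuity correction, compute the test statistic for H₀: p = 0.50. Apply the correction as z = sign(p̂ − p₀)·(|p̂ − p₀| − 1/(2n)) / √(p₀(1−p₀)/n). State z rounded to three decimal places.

Sample proportion p̂ = 717/1178 = 0.60866. p̂ − p₀ = 0.108659.
1/(2n) = 0.000424.
Corrected numerator: |0.108659| − 0.000424 = 0.108235.
Under H₀, SE = √(p₀(1−p₀)/n) = √(0.50·0.50/1178) = √0.000212224 = 0.014568.
z = +0.108235/0.014568 = 7.430.

z = 7.430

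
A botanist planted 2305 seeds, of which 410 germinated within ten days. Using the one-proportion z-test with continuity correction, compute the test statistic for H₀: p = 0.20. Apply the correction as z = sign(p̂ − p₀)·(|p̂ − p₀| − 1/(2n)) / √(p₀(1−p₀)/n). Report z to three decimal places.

z = -2.630

The sample proportion is 410/2305 = 0.17787. p̂ − p₀ = -0.022126.
1/(2n) = 0.000217.
Corrected numerator: |-0.022126| − 0.000217 = 0.021909.
SE₀ = √(0.20·0.80/2305) = 0.008332.
z = −0.021909/0.008332 = -2.630.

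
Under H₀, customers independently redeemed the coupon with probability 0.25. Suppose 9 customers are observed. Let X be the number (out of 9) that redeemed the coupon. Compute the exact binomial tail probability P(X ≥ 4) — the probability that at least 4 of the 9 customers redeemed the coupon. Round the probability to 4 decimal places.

P = 0.1657

X ~ Binomial(n=9, p=0.25).
P(X ≥ 4) = Σ_{j=4}^{9} C(9,j)·0.25^j·0.75^{9−j}.
= 0.116798 + 0.038933 + 0.008652 + 0.001236 + 0.000103 + 0.000004 = 0.1657.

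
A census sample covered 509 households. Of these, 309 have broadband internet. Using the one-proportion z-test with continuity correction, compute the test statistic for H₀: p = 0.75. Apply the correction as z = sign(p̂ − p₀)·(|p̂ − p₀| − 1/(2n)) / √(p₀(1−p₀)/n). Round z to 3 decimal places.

z = -7.396

The sample proportion is 309/509 = 0.60707. p̂ − p₀ = -0.142927.
Continuity correction 1/(2n) = 1/1018 = 0.000982.
Corrected numerator: |-0.142927| − 0.000982 = 0.141945.
Under H₀, SE = √(p₀(1−p₀)/n) = √(0.75·0.25/509) = √0.000368369 = 0.019193.
z = (−)0.141945/0.019193 = -7.396.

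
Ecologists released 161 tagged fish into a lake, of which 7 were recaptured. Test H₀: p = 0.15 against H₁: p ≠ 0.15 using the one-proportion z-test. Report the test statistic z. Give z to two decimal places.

z = -3.79

p̂ = 7/161 = 0.04348.
Null standard error: √(0.15·0.85/161) = √0.000791925 = 0.028141.
Test statistic: z = -0.10652/0.028141 = -3.79.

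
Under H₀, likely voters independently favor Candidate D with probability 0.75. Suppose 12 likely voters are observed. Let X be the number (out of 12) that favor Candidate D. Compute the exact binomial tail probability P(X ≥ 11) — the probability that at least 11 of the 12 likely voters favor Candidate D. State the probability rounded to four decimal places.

P = 0.1584

X ~ Binomial(n=12, p=0.75).
P(X ≥ 11) = C(12,11)·0.75^11·0.25^1 + C(12,12)·0.75^12·0.25^0.
= 0.126705 + 0.031676 = 0.1584.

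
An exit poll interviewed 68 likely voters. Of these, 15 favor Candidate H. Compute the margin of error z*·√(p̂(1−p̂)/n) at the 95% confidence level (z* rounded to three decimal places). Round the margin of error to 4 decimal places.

ME = 0.0986

With x = 15 successes in n = 68, p̂ = 0.22059.
Standard error of p̂: √(0.171929/68) = √0.002528369 = 0.050283.
z* = 1.960 at the 95% level.
So ME = 0.0986.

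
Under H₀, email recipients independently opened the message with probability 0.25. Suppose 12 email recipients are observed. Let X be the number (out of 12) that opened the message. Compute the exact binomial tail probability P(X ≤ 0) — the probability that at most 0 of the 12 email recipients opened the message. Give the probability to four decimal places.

X is binomial with n = 12 and p = 0.25.
P(X ≤ 0) = C(12,0)·0.25^0·0.75^12.
= 0.031676 = 0.0317.

P = 0.0317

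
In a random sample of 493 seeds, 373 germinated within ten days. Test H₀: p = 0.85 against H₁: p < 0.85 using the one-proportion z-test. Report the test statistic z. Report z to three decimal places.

z = -5.808

The sample proportion is 373/493 = 0.75659.
SE₀ = √(0.85·0.15/493) = 0.016082.
Test statistic: z = -0.09341/0.016082 = -5.808.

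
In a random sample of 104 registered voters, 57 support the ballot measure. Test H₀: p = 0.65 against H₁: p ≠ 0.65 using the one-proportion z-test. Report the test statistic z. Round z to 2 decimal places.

z = -2.18

The sample proportion is 57/104 = 0.54808.
Under H₀, SE = √(p₀(1−p₀)/n) = √(0.65·0.35/104) = √0.002187500 = 0.046771.
z = (p̂ − p₀)/SE = (0.54808 − 0.65)/0.046771 = -2.18.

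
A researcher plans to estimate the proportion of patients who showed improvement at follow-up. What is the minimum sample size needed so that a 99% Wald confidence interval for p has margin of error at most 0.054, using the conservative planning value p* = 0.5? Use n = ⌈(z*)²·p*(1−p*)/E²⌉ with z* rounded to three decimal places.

The 99% critical value is z* = 2.576.
p*(1−p*) = 0.2500.
Required n before rounding: 6.635776 × 0.2500 / 0.054² = 568.911.
⌈568.911⌉ = 569.

n = 569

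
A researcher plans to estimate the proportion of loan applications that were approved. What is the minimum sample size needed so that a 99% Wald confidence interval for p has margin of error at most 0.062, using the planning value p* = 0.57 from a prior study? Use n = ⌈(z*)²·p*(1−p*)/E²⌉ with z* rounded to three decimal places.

n = 424

For 99% confidence, z* = 2.576.
p*(1−p*) = 0.57·0.43 = 0.2451.
Required n before rounding: 6.635776 × 0.2451 / 0.062² = 423.108.
⌈423.108⌉ = 424.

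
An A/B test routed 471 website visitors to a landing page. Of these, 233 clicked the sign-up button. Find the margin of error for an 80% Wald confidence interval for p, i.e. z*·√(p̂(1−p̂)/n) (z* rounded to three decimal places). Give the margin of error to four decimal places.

The sample proportion is 233/471 = 0.49469.
SE = √(p̂(1−p̂)/n) = √(0.249972/471) = 0.023037.
z* = 1.282 at the 80% level.
ME = 1.282·0.023037 = 0.0295.

ME = 0.0295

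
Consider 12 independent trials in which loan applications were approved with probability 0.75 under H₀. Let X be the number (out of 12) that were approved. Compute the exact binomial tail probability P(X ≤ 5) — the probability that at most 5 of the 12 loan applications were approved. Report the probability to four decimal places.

P = 0.0143

X is binomial with n = 12 and p = 0.75.
P(X ≤ 5) = Σ_{j=0}^{5} C(12,j)·0.75^j·0.25^{12−j}.
= 0.000000 + 0.000002 + 0.000035 + 0.000354 + 0.002390 + 0.011471 = 0.0143.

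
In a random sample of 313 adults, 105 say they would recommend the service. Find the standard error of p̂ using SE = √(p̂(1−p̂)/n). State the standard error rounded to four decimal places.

With x = 105 successes in n = 313, p̂ = 0.33546.
p̂(1−p̂) = 0.33546·0.66454 = 0.222927.
Dividing by n and taking the root: √0.000712227 = 0.0267.

SE = 0.0267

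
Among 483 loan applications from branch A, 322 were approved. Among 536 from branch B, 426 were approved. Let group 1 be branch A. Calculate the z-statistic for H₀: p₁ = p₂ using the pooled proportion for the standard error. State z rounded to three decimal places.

Sample proportions: p̂₁ = 322/483 = 0.66667 and p̂₂ = 426/536 = 0.79478.
Pooled p̂ = (322+426)/(483+536) = 748/1019 = 0.73405.
SE = √[p̂(1−p̂)(1/n₁+1/n₂)] = √[0.73405·0.26595·(1/483+1/536)] ≈ 0.027720.
z = (p̂₁ − p̂₂)/SE = (0.66667 − 0.79478)/0.027720 = -0.12811/0.027720 = -4.622.

z = -4.622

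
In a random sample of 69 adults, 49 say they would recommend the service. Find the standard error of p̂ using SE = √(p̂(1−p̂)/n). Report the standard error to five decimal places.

SE = 0.05462

With x = 49 successes in n = 69, p̂ = 0.71014.
p̂(1−p̂) = 0.71014·0.28986 = 0.205841.
SE = √(0.205841/69) = √0.002983203 = 0.05462.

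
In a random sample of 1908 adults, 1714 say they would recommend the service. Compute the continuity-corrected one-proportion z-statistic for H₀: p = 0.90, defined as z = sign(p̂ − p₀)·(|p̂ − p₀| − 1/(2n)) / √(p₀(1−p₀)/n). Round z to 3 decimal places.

The sample proportion is 1714/1908 = 0.89832. p̂ − p₀ = -0.001677.
Continuity correction 1/(2n) = 1/3816 = 0.000262.
Corrected numerator: |-0.001677| − 0.000262 = 0.001415.
Null standard error: √(0.90·0.10/1908) = √0.000047170 = 0.006868.
z = −0.001415/0.006868 = -0.206.

z = -0.206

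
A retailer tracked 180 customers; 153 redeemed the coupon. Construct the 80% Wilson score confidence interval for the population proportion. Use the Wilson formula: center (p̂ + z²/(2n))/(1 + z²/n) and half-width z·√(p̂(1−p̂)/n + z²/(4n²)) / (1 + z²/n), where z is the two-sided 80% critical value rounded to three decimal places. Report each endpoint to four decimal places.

p̂ = 153/180 = 0.85000; z = 1.282, so z² = 1.643524.
1 + z²/n = 1.009131.
Center = (0.85000 + 0.004565)/1.009131 = 0.84683.
Radicand: p̂(1−p̂)/n + z²/(4n²) = 0.000708333 + 0.000012682 = 0.000721015.
Half-width = 1.282·√0.000721015/1.009131 = 0.03411.
CI: 0.84683 ± 0.03411 = (0.8127, 0.8809).

(0.8127, 0.8809)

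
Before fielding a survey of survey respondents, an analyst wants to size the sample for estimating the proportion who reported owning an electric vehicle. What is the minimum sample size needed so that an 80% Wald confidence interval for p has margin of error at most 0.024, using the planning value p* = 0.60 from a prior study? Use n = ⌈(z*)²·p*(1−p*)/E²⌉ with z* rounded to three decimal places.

n = 685

z* = 1.282 at the 80% level.
p*(1−p*) = 0.2400.
(z*)²·p*(1−p*)/E² = 1.643524·0.2400/0.000576 = 684.802.
Rounding up, n = 685.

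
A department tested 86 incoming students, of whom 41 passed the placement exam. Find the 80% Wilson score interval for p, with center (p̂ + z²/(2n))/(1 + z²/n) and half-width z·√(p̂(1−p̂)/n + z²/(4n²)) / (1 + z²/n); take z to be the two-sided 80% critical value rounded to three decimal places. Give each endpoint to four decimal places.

p̂ = 41/86 = 0.47674; z = 1.282, so z² = 1.643524.
Denominator 1 + z²/n = 1 + 1.643524/86 = 1.019111.
Center = (0.47674 + 0.009555)/1.019111 = 0.47718.
Radicand: p̂(1−p̂)/n + z²/(4n²) = 0.002900688 + 0.000055554 = 0.002956242.
Half-width = z·√(radicand)/denom = 1.282·0.054371/1.019111 = 0.06840.
So the interval runs from 0.4088 to 0.5456.

(0.4088, 0.5456)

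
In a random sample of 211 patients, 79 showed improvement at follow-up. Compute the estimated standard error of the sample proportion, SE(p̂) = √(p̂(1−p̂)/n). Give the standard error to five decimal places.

SE = 0.03332

p̂ = 79/211 = 0.37441.
p̂(1−p̂) = 0.37441·0.62559 = 0.234227.
Dividing by n and taking the root: √0.001110081 = 0.03332.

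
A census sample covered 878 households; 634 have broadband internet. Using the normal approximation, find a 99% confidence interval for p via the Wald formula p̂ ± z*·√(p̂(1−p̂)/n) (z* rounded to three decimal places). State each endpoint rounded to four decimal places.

(0.6832, 0.7610)

With x = 634 successes in n = 878, p̂ = 0.72210.
SE = √(p̂(1−p̂)/n) = √(0.200674/878) = 0.015118.
The 99% critical value is z* = 2.576.
Margin of error: 2.576 × 0.015118 = 0.03894.
So the interval runs from 0.6832 to 0.7610.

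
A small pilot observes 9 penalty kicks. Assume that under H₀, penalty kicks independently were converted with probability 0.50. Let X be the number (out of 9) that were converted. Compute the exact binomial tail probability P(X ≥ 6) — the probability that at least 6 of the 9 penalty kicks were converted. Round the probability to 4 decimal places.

P = 0.2539

X is binomial with n = 9 and p = 0.50.
P(X ≥ 6) = C(9,6)·0.50^6·0.50^3 + C(9,7)·0.50^7·0.50^2 + C(9,8)·0.50^8·0.50^1 + C(9,9)·0.50^9·0.50^0.
= 0.164062 + 0.070312 + 0.017578 + 0.001953 = 0.2539.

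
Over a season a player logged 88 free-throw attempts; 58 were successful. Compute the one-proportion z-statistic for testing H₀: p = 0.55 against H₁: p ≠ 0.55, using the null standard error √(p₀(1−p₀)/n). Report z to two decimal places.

Sample proportion p̂ = 58/88 = 0.65909.
Under H₀, SE = √(p₀(1−p₀)/n) = √(0.55·0.45/88) = √0.002812500 = 0.053033.
z = (0.65909 − 0.55)/0.053033 = 0.10909/0.053033 = 2.06.

z = 2.06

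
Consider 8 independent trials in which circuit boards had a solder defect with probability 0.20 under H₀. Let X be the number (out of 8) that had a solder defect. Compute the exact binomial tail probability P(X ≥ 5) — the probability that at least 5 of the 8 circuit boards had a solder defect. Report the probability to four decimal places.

P = 0.0104

X ~ Binomial(n=8, p=0.20).
P(X ≥ 5) = C(8,5)·0.20^5·0.80^3 + C(8,6)·0.20^6·0.80^2 + C(8,7)·0.20^7·0.80^1 + C(8,8)·0.20^8·0.80^0.
= 0.009175 + 0.001147 + 0.000082 + 0.000003 = 0.0104.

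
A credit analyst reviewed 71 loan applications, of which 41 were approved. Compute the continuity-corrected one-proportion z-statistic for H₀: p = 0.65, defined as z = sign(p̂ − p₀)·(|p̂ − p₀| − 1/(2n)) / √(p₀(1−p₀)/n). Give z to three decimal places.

The sample proportion is 41/71 = 0.57746. p̂ − p₀ = -0.072535.
1/(2n) = 0.007042.
Corrected numerator: |-0.072535| − 0.007042 = 0.065493.
Under H₀, SE = √(p₀(1−p₀)/n) = √(0.65·0.35/71) = √0.003204225 = 0.056606.
z = (−)0.065493/0.056606 = -1.157.

z = -1.157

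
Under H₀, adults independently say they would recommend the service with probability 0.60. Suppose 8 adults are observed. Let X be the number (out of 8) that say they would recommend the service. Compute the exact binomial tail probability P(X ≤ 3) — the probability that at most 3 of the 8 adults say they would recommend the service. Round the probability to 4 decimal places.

X ~ Binomial(n=8, p=0.60).
P(X ≤ 3) = C(8,0)·0.60^0·0.40^8 + C(8,1)·0.60^1·0.40^7 + C(8,2)·0.60^2·0.40^6 + C(8,3)·0.60^3·0.40^5.
= 0.000655 + 0.007864 + 0.041288 + 0.123863 = 0.1737.

P = 0.1737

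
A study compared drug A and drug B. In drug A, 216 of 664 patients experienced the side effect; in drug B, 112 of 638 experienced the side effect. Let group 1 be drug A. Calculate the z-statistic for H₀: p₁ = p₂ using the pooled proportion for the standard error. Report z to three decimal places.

p̂₁ = 216/664 = 0.32530, p̂₂ = 112/638 = 0.17555.
Pooling: p̂ = 328/1302 = 0.25192.
Pooled SE = √[0.1884564·0.00307342] ≈ 0.024067.
z = (p̂₁ − p̂₂)/SE = (0.32530 − 0.17555)/0.024067 = 0.14975/0.024067 = 6.222.

z = 6.222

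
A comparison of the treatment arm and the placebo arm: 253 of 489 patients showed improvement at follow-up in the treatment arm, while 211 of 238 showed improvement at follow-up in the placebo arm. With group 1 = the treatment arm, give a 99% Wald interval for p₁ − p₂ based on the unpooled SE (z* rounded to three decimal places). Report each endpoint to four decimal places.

p̂₁ = 253/489 = 0.51738, p̂₂ = 211/238 = 0.88655; p̂₁ − p̂₂ = -0.36917.
SE = √(0.000510630 + 0.000422586) = √0.000933216 = 0.030549.
z* = 2.576 at the 99% level. Margin of error = 0.07869.
So the interval runs from -0.4479 to -0.2905.

(-0.4479, -0.2905)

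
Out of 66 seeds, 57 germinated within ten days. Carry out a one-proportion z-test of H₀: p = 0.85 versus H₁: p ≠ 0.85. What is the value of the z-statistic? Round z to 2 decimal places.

z = 0.31

The sample proportion is 57/66 = 0.86364.
Under H₀, SE = √(p₀(1−p₀)/n) = √(0.85·0.15/66) = √0.001931818 = 0.043952.
z = (0.86364 − 0.85)/0.043952 = 0.01364/0.043952 = 0.31.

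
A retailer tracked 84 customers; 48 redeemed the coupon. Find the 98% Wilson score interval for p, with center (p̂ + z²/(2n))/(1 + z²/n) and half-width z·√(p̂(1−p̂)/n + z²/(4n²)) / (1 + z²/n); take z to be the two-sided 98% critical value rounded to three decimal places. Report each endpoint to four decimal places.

(0.4453, 0.6889)

p̂ = 48/84 = 0.57143; z = 2.326, so z² = 5.410276.
Denominator 1 + z²/n = 1 + 5.410276/84 = 1.064408.
Center = (0.57143 + 0.032204)/1.064408 = 0.56711.
Radicand: p̂(1−p̂)/n + z²/(4n²) = 0.002915452 + 0.000191691 = 0.003107143.
Half-width = 2.326·√0.003107143/1.064408 = 0.12181.
So the interval runs from 0.4453 to 0.6889.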